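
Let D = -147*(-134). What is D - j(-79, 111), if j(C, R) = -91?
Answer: 19789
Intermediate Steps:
D = 19698
D - j(-79, 111) = 19698 - 1*(-91) = 19698 + 91 = 19789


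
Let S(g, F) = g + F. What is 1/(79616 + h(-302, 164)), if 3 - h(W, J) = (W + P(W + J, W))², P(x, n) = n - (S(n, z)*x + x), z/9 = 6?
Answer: -1/1203316481 ≈ -8.3104e-10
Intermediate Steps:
z = 54 (z = 9*6 = 54)
S(g, F) = F + g
P(x, n) = n - x - x*(54 + n) (P(x, n) = n - ((54 + n)*x + x) = n - (x*(54 + n) + x) = n - (x + x*(54 + n)) = n + (-x - x*(54 + n)) = n - x - x*(54 + n))
h(W, J) = 3 - (W - J - (54 + W)*(J + W))² (h(W, J) = 3 - (W + (W - (W + J) - (W + J)*(54 + W)))² = 3 - (W + (W - (J + W) - (J + W)*(54 + W)))² = 3 - (W + (W + (-J - W) - (54 + W)*(J + W)))² = 3 - (W + (-J - (54 + W)*(J + W)))² = 3 - (W - J - (54 + W)*(J + W))²)
1/(79616 + h(-302, 164)) = 1/(79616 + (3 - (164 - 1*(-302) + (54 - 302)*(164 - 302))²)) = 1/(79616 + (3 - (164 + 302 - 248*(-138))²)) = 1/(79616 + (3 - (164 + 302 + 34224)²)) = 1/(79616 + (3 - 1*34690²)) = 1/(79616 + (3 - 1*1203396100)) = 1/(79616 + (3 - 1203396100)) = 1/(79616 - 1203396097) = 1/(-1203316481) = -1/1203316481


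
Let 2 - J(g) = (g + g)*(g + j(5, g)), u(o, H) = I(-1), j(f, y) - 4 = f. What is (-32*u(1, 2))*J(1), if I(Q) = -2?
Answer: -1152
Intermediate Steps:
j(f, y) = 4 + f
u(o, H) = -2
J(g) = 2 - 2*g*(9 + g) (J(g) = 2 - (g + g)*(g + (4 + 5)) = 2 - 2*g*(g + 9) = 2 - 2*g*(9 + g))
(-32*u(1, 2))*J(1) = (-32*(-2))*(2 - 18*1 - 2*1²) = 64*(2 - 18 - 2*1) = 64*(2 - 18 - 2) = 64*(-18) = -1152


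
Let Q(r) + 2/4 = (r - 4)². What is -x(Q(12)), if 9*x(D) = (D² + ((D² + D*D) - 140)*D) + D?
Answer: -338201/6 ≈ -56367.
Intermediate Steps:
Q(r) = -½ + (-4 + r)² (Q(r) = -½ + (r - 4)² = -½ + (-4 + r)²)
x(D) = D/9 + D²/9 + D*(-140 + 2*D²)/9 (x(D) = ((D² + ((D² + D*D) - 140)*D) + D)/9 = ((D² + ((D² + D²) - 140)*D) + D)/9 = ((D² + (2*D² - 140)*D) + D)/9 = ((D² + (-140 + 2*D²)*D) + D)/9 = ((D² + D*(-140 + 2*D²)) + D)/9 = (D + D² + D*(-140 + 2*D²))/9 = D/9 + D²/9 + D*(-140 + 2*D²)/9)
-x(Q(12)) = -(-½ + (-4 + 12)²)*(-139 + (-½ + (-4 + 12)²) + 2*(-½ + (-4 + 12)²)²)/9 = -(-½ + 8²)*(-139 + (-½ + 8²) + 2*(-½ + 8²)²)/9 = -(-½ + 64)*(-139 + (-½ + 64) + 2*(-½ + 64)²)/9 = -127*(-139 + 127/2 + 2*(127/2)²)/(9*2) = -127*(-139 + 127/2 + 2*(16129/4))/(9*2) = -127*(-139 + 127/2 + 16129/2)/(9*2) = -127*7989/(9*2) = -1*338201/6 = -338201/6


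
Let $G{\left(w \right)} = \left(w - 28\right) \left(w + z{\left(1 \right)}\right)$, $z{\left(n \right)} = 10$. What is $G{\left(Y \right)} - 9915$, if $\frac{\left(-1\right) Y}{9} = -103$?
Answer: $832448$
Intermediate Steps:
$Y = 927$ ($Y = \left(-9\right) \left(-103\right) = 927$)
$G{\left(w \right)} = \left(-28 + w\right) \left(10 + w\right)$ ($G{\left(w \right)} = \left(w - 28\right) \left(w + 10\right) = \left(-28 + w\right) \left(10 + w\right)$)
$G{\left(Y \right)} - 9915 = \left(-280 + 927^{2} - 16686\right) - 9915 = \left(-280 + 859329 - 16686\right) - 9915 = 842363 - 9915 = 832448$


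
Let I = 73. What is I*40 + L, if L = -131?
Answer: 2789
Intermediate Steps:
I*40 + L = 73*40 - 131 = 2920 - 131 = 2789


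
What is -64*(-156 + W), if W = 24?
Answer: 8448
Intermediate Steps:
-64*(-156 + W) = -64*(-156 + 24) = -64*(-132) = 8448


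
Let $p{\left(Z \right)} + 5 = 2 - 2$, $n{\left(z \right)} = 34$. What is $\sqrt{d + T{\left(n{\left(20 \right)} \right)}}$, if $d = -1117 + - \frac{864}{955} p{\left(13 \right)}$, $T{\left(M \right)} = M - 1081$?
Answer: $\frac{2 i \sqrt{19694965}}{191} \approx 46.47 i$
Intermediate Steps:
$p{\left(Z \right)} = -5$ ($p{\left(Z \right)} = -5 + \left(2 - 2\right) = -5 + 0 = -5$)
$T{\left(M \right)} = -1081 + M$ ($T{\left(M \right)} = M - 1081 = -1081 + M$)
$d = - \frac{212483}{191}$ ($d = -1117 + - \frac{864}{955} \left(-5\right) = -1117 + \left(-864\right) \frac{1}{955} \left(-5\right) = -1117 - - \frac{864}{191} = -1117 + \frac{864}{191} = - \frac{212483}{191} \approx -1112.5$)
$\sqrt{d + T{\left(n{\left(20 \right)} \right)}} = \sqrt{- \frac{212483}{191} + \left(-1081 + 34\right)} = \sqrt{- \frac{212483}{191} - 1047} = \sqrt{- \frac{412460}{191}} = \frac{2 i \sqrt{19694965}}{191}$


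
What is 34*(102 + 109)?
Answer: 7174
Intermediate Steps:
34*(102 + 109) = 34*211 = 7174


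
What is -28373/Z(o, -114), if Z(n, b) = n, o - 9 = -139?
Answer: 28373/130 ≈ 218.25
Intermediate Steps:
o = -130 (o = 9 - 139 = -130)
-28373/Z(o, -114) = -28373/(-130) = -28373*(-1/130) = 28373/130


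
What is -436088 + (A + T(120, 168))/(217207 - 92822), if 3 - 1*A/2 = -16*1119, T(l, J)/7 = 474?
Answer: -54242766748/124385 ≈ -4.3609e+5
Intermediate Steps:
T(l, J) = 3318 (T(l, J) = 7*474 = 3318)
A = 35814 (A = 6 - (-32)*1119 = 6 - 2*(-17904) = 6 + 35808 = 35814)
-436088 + (A + T(120, 168))/(217207 - 92822) = -436088 + (35814 + 3318)/(217207 - 92822) = -436088 + 39132/124385 = -54242766748/124385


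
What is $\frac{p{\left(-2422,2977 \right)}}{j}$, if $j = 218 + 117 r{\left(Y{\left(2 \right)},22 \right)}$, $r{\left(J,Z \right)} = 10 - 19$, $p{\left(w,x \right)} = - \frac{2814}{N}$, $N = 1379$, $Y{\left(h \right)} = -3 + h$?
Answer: $\frac{402}{164495} \approx 0.0024438$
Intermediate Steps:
$p{\left(w,x \right)} = - \frac{402}{197}$ ($p{\left(w,x \right)} = - \frac{2814}{1379} = \left(-2814\right) \frac{1}{1379} = - \frac{402}{197}$)
$r{\left(J,Z \right)} = -9$
$j = -835$ ($j = 218 + 117 \left(-9\right) = 218 - 1053 = -835$)
$\frac{p{\left(-2422,2977 \right)}}{j} = - \frac{402}{197 \left(-835\right)} = \left(- \frac{402}{197}\right) \left(- \frac{1}{835}\right) = \frac{402}{164495}$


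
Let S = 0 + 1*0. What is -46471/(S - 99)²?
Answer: -46471/9801 ≈ -4.7415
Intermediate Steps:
S = 0 (S = 0 + 0 = 0)
-46471/(S - 99)² = -46471/(0 - 99)² = -46471/((-99)²) = -46471/9801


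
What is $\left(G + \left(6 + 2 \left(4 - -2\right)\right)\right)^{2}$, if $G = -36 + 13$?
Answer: $25$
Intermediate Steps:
$G = -23$
$\left(G + \left(6 + 2 \left(4 - -2\right)\right)\right)^{2} = \left(-23 + \left(6 + 2 \left(4 - -2\right)\right)\right)^{2} = \left(-23 + \left(6 + 2 \left(4 + 2\right)\right)\right)^{2} = \left(-23 + \left(6 + 2 \cdot 6\right)\right)^{2} = \left(-23 + \left(6 + 12\right)\right)^{2} = \left(-23 + 18\right)^{2} = \left(-5\right)^{2} = 25$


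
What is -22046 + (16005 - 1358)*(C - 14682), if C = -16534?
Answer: -457242798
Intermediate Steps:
-22046 + (16005 - 1358)*(C - 14682) = -22046 + (16005 - 1358)*(-16534 - 14682) = -22046 + 14647*(-31216) = -22046 - 457220752 = -457242798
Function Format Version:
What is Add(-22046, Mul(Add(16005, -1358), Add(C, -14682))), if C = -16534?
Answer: -457242798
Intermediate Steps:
Add(-22046, Mul(Add(16005, -1358), Add(C, -14682))) = Add(-22046, Mul(Add(16005, -1358), Add(-16534, -14682))) = Add(-22046, Mul(14647, -31216)) = Add(-22046, -457220752) = -457242798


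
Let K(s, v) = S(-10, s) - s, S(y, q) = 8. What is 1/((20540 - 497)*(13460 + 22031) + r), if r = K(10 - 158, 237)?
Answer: 1/711346269 ≈ 1.4058e-9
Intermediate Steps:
K(s, v) = 8 - s
r = 156 (r = 8 - (10 - 158) = 8 - 1*(-148) = 8 + 148 = 156)
1/((20540 - 497)*(13460 + 22031) + r) = 1/((20540 - 497)*(13460 + 22031) + 156) = 1/(20043*35491 + 156) = 1/(711346113 + 156) = 1/711346269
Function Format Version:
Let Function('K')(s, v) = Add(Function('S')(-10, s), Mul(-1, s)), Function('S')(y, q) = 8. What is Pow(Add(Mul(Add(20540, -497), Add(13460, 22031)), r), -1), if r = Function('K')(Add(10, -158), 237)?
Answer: Rational(1, 711346269) ≈ 1.4058e-9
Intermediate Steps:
Function('K')(s, v) = Add(8, Mul(-1, s))
r = 156 (r = Add(8, Mul(-1, Add(10, -158))) = Add(8, Mul(-1, -148)) = Add(8, 148) = 156)
Pow(Add(Mul(Add(20540, -497), Add(13460, 22031)), r), -1) = Pow(Add(Mul(Add(20540, -497), Add(13460, 22031)), 156), -1) = Pow(Add(Mul(20043, 35491), 156), -1) = Pow(Add(711346113, 156), -1) = Pow(711346269, -1) = Rational(1, 711346269)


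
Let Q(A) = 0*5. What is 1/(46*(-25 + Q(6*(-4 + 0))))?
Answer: -1/1150 ≈ -0.00086956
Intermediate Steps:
Q(A) = 0
1/(46*(-25 + Q(6*(-4 + 0)))) = 1/(46*(-25 + 0)) = 1/(46*(-25)) = 1/(-1150) = -1/1150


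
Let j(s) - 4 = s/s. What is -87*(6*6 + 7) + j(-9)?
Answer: -3736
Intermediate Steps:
j(s) = 5 (j(s) = 4 + s/s = 4 + 1 = 5)
-87*(6*6 + 7) + j(-9) = -87*(6*6 + 7) + 5 = -87*(36 + 7) + 5 = -87*43 + 5 = -3741 + 5 = -3736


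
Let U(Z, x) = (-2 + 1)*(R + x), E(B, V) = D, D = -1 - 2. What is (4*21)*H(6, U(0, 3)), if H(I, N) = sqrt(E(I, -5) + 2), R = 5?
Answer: 84*I ≈ 84.0*I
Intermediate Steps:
D = -3
E(B, V) = -3
U(Z, x) = -5 - x (U(Z, x) = (-2 + 1)*(5 + x) = -(5 + x) = -5 - x)
H(I, N) = I (H(I, N) = sqrt(-3 + 2) = sqrt(-1) = I)
(4*21)*H(6, U(0, 3)) = (4*21)*I = 84*I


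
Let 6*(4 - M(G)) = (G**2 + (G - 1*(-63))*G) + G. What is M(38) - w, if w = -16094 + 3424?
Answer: 35362/3 ≈ 11787.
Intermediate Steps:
M(G) = 4 - G/6 - G**2/6 - G*(63 + G)/6 (M(G) = 4 - ((G**2 + (G - 1*(-63))*G) + G)/6 = 4 - ((G**2 + (G + 63)*G) + G)/6 = 4 - ((G**2 + (63 + G)*G) + G)/6 = 4 - ((G**2 + G*(63 + G)) + G)/6 = 4 - (G + G**2 + G*(63 + G))/6 = 4 + (-G/6 - G**2/6 - G*(63 + G)/6) = 4 - G/6 - G**2/6 - G*(63 + G)/6)
w = -12670
M(38) - w = (4 - 32/3*38 - 1/3*38**2) - 1*(-12670) = (4 - 1216/3 - 1/3*1444) + 12670 = (4 - 1216/3 - 1444/3) + 12670 = -2648/3 + 12670 = 35362/3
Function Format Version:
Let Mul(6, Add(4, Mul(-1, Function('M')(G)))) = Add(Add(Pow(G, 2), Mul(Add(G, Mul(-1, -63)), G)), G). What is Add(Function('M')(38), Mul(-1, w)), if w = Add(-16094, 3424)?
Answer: Rational(35362, 3) ≈ 11787.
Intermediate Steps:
Function('M')(G) = Add(4, Mul(Rational(-1, 6), G), Mul(Rational(-1, 6), Pow(G, 2)), Mul(Rational(-1, 6), G, Add(63, G))) (Function('M')(G) = Add(4, Mul(Rational(-1, 6), Add(Add(Pow(G, 2), Mul(Add(G, Mul(-1, -63)), G)), G))) = Add(4, Mul(Rational(-1, 6), Add(Add(Pow(G, 2), Mul(Add(G, 63), G)), G))) = Add(4, Mul(Rational(-1, 6), Add(Add(Pow(G, 2), Mul(Add(63, G), G)), G))) = Add(4, Mul(Rational(-1, 6), Add(Add(Pow(G, 2), Mul(G, Add(63, G))), G))) = Add(4, Mul(Rational(-1, 6), Add(G, Pow(G, 2), Mul(G, Add(63, G))))) = Add(4, Add(Mul(Rational(-1, 6), G), Mul(Rational(-1, 6), Pow(G, 2)), Mul(Rational(-1, 6), G, Add(63, G)))) = Add(4, Mul(Rational(-1, 6), G), Mul(Rational(-1, 6), Pow(G, 2)), Mul(Rational(-1, 6), G, Add(63, G))))
w = -12670
Add(Function('M')(38), Mul(-1, w)) = Add(Add(4, Mul(Rational(-32, 3), 38), Mul(Rational(-1, 3), Pow(38, 2))), Mul(-1, -12670)) = Add(Add(4, Rational(-1216, 3), Mul(Rational(-1, 3), 1444)), 12670) = Add(Add(4, Rational(-1216, 3), Rational(-1444, 3)), 12670) = Add(Rational(-2648, 3), 12670) = Rational(35362, 3)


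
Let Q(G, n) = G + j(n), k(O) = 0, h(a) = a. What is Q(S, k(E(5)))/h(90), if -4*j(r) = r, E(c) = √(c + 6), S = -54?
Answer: -⅗ ≈ -0.60000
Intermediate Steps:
E(c) = √(6 + c)
j(r) = -r/4
Q(G, n) = G - n/4
Q(S, k(E(5)))/h(90) = (-54 - ¼*0)/90 = (-54 + 0)*(1/90) = -54*1/90 = -⅗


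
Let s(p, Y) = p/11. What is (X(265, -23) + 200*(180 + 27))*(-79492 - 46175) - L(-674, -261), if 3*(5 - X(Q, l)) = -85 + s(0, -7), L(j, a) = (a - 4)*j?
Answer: -5206981310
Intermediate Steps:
s(p, Y) = p/11 (s(p, Y) = p*(1/11) = p/11)
L(j, a) = j*(-4 + a) (L(j, a) = (-4 + a)*j = j*(-4 + a))
X(Q, l) = 100/3 (X(Q, l) = 5 - (-85 + (1/11)*0)/3 = 5 - (-85 + 0)/3 = 5 - 1/3*(-85) = 5 + 85/3 = 100/3)
(X(265, -23) + 200*(180 + 27))*(-79492 - 46175) - L(-674, -261) = (100/3 + 200*(180 + 27))*(-79492 - 46175) - (-674)*(-4 - 261) = (100/3 + 200*207)*(-125667) - (-674)*(-265) = (100/3 + 41400)*(-125667) - 1*178610 = (124300/3)*(-125667) - 178610 = -5206802700 - 178610 = -5206981310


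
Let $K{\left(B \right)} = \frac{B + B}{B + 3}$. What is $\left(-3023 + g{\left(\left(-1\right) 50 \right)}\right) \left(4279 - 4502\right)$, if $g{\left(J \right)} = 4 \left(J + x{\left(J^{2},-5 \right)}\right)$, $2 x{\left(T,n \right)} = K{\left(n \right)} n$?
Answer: $729879$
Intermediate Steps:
$K{\left(B \right)} = \frac{2 B}{3 + B}$
$x{\left(T,n \right)} = \frac{n^{2}}{3 + n}$ ($x{\left(T,n \right)} = \frac{\frac{2 n}{3 + n} n}{2} = \frac{2 n^{2} \frac{1}{3 + n}}{2} = \frac{n^{2}}{3 + n}$)
$g{\left(J \right)} = -50 + 4 J$ ($g{\left(J \right)} = 4 \left(J + \frac{\left(-5\right)^{2}}{3 - 5}\right) = 4 \left(J + \frac{25}{-2}\right) = 4 \left(J + 25 \left(- \frac{1}{2}\right)\right) = 4 \left(J - \frac{25}{2}\right) = 4 \left(- \frac{25}{2} + J\right) = -50 + 4 J$)
$\left(-3023 + g{\left(\left(-1\right) 50 \right)}\right) \left(4279 - 4502\right) = \left(-3023 + \left(-50 + 4 \left(\left(-1\right) 50\right)\right)\right) \left(4279 - 4502\right) = \left(-3023 + \left(-50 + 4 \left(-50\right)\right)\right) \left(-223\right) = \left(-3023 - 250\right) \left(-223\right) = \left(-3273\right) \left(-223\right) = 729879$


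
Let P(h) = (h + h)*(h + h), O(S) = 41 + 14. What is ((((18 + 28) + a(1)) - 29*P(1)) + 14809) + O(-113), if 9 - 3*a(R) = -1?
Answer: 44392/3 ≈ 14797.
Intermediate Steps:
a(R) = 10/3 (a(R) = 3 - ⅓*(-1) = 3 + ⅓ = 10/3)
O(S) = 55
P(h) = 4*h² (P(h) = (2*h)*(2*h) = 4*h²)
((((18 + 28) + a(1)) - 29*P(1)) + 14809) + O(-113) = ((((18 + 28) + 10/3) - 116*1²) + 14809) + 55 = (((46 + 10/3) - 116) + 14809) + 55 = ((148/3 - 29*4) + 14809) + 55 = ((148/3 - 116) + 14809) + 55 = (-200/3 + 14809) + 55 = 44227/3 + 55 = 44392/3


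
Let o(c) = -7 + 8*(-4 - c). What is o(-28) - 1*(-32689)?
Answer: 32874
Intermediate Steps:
o(c) = -39 - 8*c (o(c) = -7 + (-32 - 8*c) = -39 - 8*c)
o(-28) - 1*(-32689) = (-39 - 8*(-28)) - 1*(-32689) = (-39 + 224) + 32689 = 185 + 32689 = 32874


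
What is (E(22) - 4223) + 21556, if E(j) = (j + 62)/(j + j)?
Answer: 190684/11 ≈ 17335.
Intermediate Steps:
E(j) = (62 + j)/(2*j) (E(j) = (62 + j)/((2*j)) = (62 + j)*(1/(2*j)) = (62 + j)/(2*j))
(E(22) - 4223) + 21556 = ((1/2)*(62 + 22)/22 - 4223) + 21556 = ((1/2)*(1/22)*84 - 4223) + 21556 = (21/11 - 4223) + 21556 = -46432/11 + 21556 = 190684/11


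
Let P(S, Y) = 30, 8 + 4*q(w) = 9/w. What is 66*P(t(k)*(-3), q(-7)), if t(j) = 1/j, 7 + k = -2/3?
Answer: 1980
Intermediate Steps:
k = -23/3 (k = -7 - 2/3 = -7 - 2*⅓ = -7 - ⅔ = -23/3 ≈ -7.6667)
q(w) = -2 + 9/(4*w) (q(w) = -2 + (9/w)/4 = -2 + 9/(4*w))
t(j) = 1/j
66*P(t(k)*(-3), q(-7)) = 66*30 = 1980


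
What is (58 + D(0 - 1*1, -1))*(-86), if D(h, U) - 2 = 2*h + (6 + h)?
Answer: -5418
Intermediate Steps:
D(h, U) = 8 + 3*h (D(h, U) = 2 + (2*h + (6 + h)) = 2 + (6 + 3*h) = 8 + 3*h)
(58 + D(0 - 1*1, -1))*(-86) = (58 + (8 + 3*(0 - 1*1)))*(-86) = (58 + (8 + 3*(0 - 1)))*(-86) = (58 + (8 + 3*(-1)))*(-86) = (58 + (8 - 3))*(-86) = (58 + 5)*(-86) = 63*(-86) = -5418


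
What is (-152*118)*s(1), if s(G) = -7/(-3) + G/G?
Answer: -179360/3 ≈ -59787.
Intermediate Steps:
s(G) = 10/3 (s(G) = -7*(-⅓) + 1 = 7/3 + 1 = 10/3)
(-152*118)*s(1) = -152*118*(10/3) = -17936*10/3 = -179360/3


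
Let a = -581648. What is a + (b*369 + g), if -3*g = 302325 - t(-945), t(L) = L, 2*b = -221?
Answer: -1447025/2 ≈ -7.2351e+5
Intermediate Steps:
b = -221/2 (b = (1/2)*(-221) = -221/2 ≈ -110.50)
g = -101090 (g = -(302325 - 1*(-945))/3 = -(302325 + 945)/3 = -1/3*303270 = -101090)
a + (b*369 + g) = -581648 + (-221/2*369 - 101090) = -581648 + (-81549/2 - 101090) = -581648 - 283729/2 = -1447025/2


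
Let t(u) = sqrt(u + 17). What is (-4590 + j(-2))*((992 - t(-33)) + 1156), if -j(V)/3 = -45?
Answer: -9569340 + 17820*I ≈ -9.5693e+6 + 17820.0*I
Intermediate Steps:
j(V) = 135 (j(V) = -3*(-45) = 135)
t(u) = sqrt(17 + u)
(-4590 + j(-2))*((992 - t(-33)) + 1156) = (-4590 + 135)*((992 - sqrt(17 - 33)) + 1156) = -4455*((992 - sqrt(-16)) + 1156) = -4455*((992 - 4*I) + 1156) = -4455*(2148 - 4*I) = -9569340 + 17820*I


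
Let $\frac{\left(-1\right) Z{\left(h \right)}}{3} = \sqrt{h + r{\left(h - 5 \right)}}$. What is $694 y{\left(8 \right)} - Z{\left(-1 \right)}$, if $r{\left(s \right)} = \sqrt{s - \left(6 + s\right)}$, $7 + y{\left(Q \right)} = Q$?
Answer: $694 + 3 \sqrt{-1 + i \sqrt{6}} \approx 696.72 + 4.0504 i$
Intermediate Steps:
$y{\left(Q \right)} = -7 + Q$
$r{\left(s \right)} = i \sqrt{6}$ ($r{\left(s \right)} = \sqrt{-6} = i \sqrt{6}$)
$Z{\left(h \right)} = - 3 \sqrt{h + i \sqrt{6}}$
$694 y{\left(8 \right)} - Z{\left(-1 \right)} = 694 \left(-7 + 8\right) - - 3 \sqrt{-1 + i \sqrt{6}} = 694 \cdot 1 + 3 \sqrt{-1 + i \sqrt{6}} = 694 + 3 \sqrt{-1 + i \sqrt{6}}$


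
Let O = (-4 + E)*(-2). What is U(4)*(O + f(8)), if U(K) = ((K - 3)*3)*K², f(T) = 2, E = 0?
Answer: 480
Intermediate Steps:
U(K) = K²*(-9 + 3*K) (U(K) = ((-3 + K)*3)*K² = (-9 + 3*K)*K² = K²*(-9 + 3*K))
O = 8 (O = (-4 + 0)*(-2) = -4*(-2) = 8)
U(4)*(O + f(8)) = (3*4²*(-3 + 4))*(8 + 2) = (3*16*1)*10 = 48*10 = 480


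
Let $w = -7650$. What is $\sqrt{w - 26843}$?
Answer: $i \sqrt{34493} \approx 185.72 i$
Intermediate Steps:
$\sqrt{w - 26843} = \sqrt{-7650 - 26843} = \sqrt{-34493} = i \sqrt{34493}$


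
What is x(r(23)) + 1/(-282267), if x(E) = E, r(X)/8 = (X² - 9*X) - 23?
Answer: 675182663/282267 ≈ 2392.0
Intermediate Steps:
r(X) = -184 - 72*X + 8*X² (r(X) = 8*((X² - 9*X) - 23) = 8*(-23 + X² - 9*X) = -184 - 72*X + 8*X²)
x(r(23)) + 1/(-282267) = (-184 - 72*23 + 8*23²) + 1/(-282267) = (-184 - 1656 + 8*529) - 1/282267 = (-184 - 1656 + 4232) - 1/282267 = 2392 - 1/282267 = 675182663/282267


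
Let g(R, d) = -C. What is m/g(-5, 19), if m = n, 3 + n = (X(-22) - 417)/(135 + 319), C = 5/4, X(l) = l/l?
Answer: 3556/1135 ≈ 3.1330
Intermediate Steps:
X(l) = 1
C = 5/4 (C = 5*(¼) = 5/4 ≈ 1.2500)
g(R, d) = -5/4 (g(R, d) = -1*5/4 = -5/4)
n = -889/227 (n = -3 + (1 - 417)/(135 + 319) = -3 - 416/454 = -3 - 416*1/454 = -3 - 208/227 = -889/227 ≈ -3.9163)
m = -889/227 ≈ -3.9163
m/g(-5, 19) = -889/(227*(-5/4)) = -889/227*(-⅘) = 3556/1135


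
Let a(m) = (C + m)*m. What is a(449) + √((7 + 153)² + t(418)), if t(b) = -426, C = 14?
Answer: 207887 + √25174 ≈ 2.0805e+5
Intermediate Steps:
a(m) = m*(14 + m) (a(m) = (14 + m)*m = m*(14 + m))
a(449) + √((7 + 153)² + t(418)) = 449*(14 + 449) + √((7 + 153)² - 426) = 449*463 + √(160² - 426) = 207887 + √(25600 - 426) = 207887 + √25174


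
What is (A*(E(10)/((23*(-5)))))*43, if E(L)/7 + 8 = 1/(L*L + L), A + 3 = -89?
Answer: -529158/275 ≈ -1924.2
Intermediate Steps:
A = -92 (A = -3 - 89 = -92)
E(L) = -56 + 7/(L + L²) (E(L) = -56 + 7/(L*L + L) = -56 + 7/(L² + L) = -56 + 7/(L + L²))
(A*(E(10)/((23*(-5)))))*43 = -92*7*(1 - 8*10 - 8*10²)/(10*(1 + 10))/(23*(-5))*43 = -92*7*(⅒)*(1 - 80 - 8*100)/11/(-115)*43 = -92*7*(⅒)*(1/11)*(1 - 80 - 800)*(-1)/115*43 = -92*7*(⅒)*(1/11)*(-879)*(-1)/115*43 = -(-283038)*(-1)/(55*115)*43 = -92*6153/12650*43 = -12306/275*43 = -529158/275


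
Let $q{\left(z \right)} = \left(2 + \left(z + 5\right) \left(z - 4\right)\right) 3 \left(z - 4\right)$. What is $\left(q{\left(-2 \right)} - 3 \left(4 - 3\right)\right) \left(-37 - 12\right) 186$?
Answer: $-2597490$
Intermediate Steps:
$q{\left(z \right)} = \left(-12 + 3 z\right) \left(2 + \left(-4 + z\right) \left(5 + z\right)\right)$ ($q{\left(z \right)} = \left(2 + \left(5 + z\right) \left(-4 + z\right)\right) 3 \left(-4 + z\right) = \left(2 + \left(-4 + z\right) \left(5 + z\right)\right) \left(-12 + 3 z\right) = \left(-12 + 3 z\right) \left(2 + \left(-4 + z\right) \left(5 + z\right)\right)$)
$\left(q{\left(-2 \right)} - 3 \left(4 - 3\right)\right) \left(-37 - 12\right) 186 = \left(\left(216 - -132 - 9 \left(-2\right)^{2} + 3 \left(-2\right)^{3}\right) - 3 \left(4 - 3\right)\right) \left(-37 - 12\right) 186 = \left(\left(216 + 132 - 36 + 3 \left(-8\right)\right) - 3\right) \left(-49\right) 186 = \left(\left(216 + 132 - 36 - 24\right) - 3\right) \left(-49\right) 186 = \left(288 - 3\right) \left(-49\right) 186 = 285 \left(-49\right) 186 = \left(-13965\right) 186 = -2597490$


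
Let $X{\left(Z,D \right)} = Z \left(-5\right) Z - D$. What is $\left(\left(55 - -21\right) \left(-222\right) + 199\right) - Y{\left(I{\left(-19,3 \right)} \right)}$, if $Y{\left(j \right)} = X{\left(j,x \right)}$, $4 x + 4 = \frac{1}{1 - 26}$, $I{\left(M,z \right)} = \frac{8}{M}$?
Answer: $- \frac{601899761}{36100} \approx -16673.0$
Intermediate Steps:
$x = - \frac{101}{100}$ ($x = -1 + \frac{1}{4 \left(1 - 26\right)} = -1 + \frac{1}{4 \left(-25\right)} = -1 + \frac{1}{4} \left(- \frac{1}{25}\right) = -1 - \frac{1}{100} = - \frac{101}{100} \approx -1.01$)
$X{\left(Z,D \right)} = - D - 5 Z^{2}$ ($X{\left(Z,D \right)} = - 5 Z Z - D = - 5 Z^{2} - D = - D - 5 Z^{2}$)
$Y{\left(j \right)} = \frac{101}{100} - 5 j^{2}$ ($Y{\left(j \right)} = \left(-1\right) \left(- \frac{101}{100}\right) - 5 j^{2} = \frac{101}{100} - 5 j^{2}$)
$\left(\left(55 - -21\right) \left(-222\right) + 199\right) - Y{\left(I{\left(-19,3 \right)} \right)} = \left(\left(55 - -21\right) \left(-222\right) + 199\right) - \left(\frac{101}{100} - 5 \left(\frac{8}{-19}\right)^{2}\right) = \left(\left(55 + 21\right) \left(-222\right) + 199\right) - \left(\frac{101}{100} - 5 \left(8 \left(- \frac{1}{19}\right)\right)^{2}\right) = \left(76 \left(-222\right) + 199\right) - \left(\frac{101}{100} - 5 \left(- \frac{8}{19}\right)^{2}\right) = \left(-16872 + 199\right) - \left(\frac{101}{100} - \frac{320}{361}\right) = -16673 - \left(\frac{101}{100} - \frac{320}{361}\right) = -16673 - \frac{4461}{36100} = - \frac{601899761}{36100}$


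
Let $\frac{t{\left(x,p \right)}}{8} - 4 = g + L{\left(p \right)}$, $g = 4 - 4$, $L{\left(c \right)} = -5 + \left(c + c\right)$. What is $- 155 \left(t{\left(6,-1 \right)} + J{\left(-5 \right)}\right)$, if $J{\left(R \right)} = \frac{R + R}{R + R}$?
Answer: $3565$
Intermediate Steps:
$L{\left(c \right)} = -5 + 2 c$
$g = 0$
$J{\left(R \right)} = 1$ ($J{\left(R \right)} = \frac{2 R}{2 R} = 2 R \frac{1}{2 R} = 1$)
$t{\left(x,p \right)} = -8 + 16 p$ ($t{\left(x,p \right)} = 32 + 8 \left(0 + \left(-5 + 2 p\right)\right) = 32 + 8 \left(-5 + 2 p\right) = 32 + \left(-40 + 16 p\right) = -8 + 16 p$)
$- 155 \left(t{\left(6,-1 \right)} + J{\left(-5 \right)}\right) = - 155 \left(\left(-8 + 16 \left(-1\right)\right) + 1\right) = - 155 \left(\left(-8 - 16\right) + 1\right) = - 155 \left(-24 + 1\right) = \left(-155\right) \left(-23\right) = 3565$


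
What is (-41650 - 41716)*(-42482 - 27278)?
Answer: 5815612160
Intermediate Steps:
(-41650 - 41716)*(-42482 - 27278) = -83366*(-69760) = 5815612160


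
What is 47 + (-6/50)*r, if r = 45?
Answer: 208/5 ≈ 41.600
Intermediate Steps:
47 + (-6/50)*r = 47 - 6/50*45 = 47 - 6*1/50*45 = 47 - 3/25*45 = 47 - 27/5 = 208/5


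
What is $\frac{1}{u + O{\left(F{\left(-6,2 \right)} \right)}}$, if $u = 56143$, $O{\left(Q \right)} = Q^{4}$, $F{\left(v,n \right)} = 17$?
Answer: $\frac{1}{139664} \approx 7.16 \cdot 10^{-6}$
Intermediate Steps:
$\frac{1}{u + O{\left(F{\left(-6,2 \right)} \right)}} = \frac{1}{56143 + 17^{4}} = \frac{1}{56143 + 83521} = \frac{1}{139664}$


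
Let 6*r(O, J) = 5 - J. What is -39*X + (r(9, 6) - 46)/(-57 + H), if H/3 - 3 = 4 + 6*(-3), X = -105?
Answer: 2211577/540 ≈ 4095.5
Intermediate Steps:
r(O, J) = ⅚ - J/6 (r(O, J) = (5 - J)/6 = ⅚ - J/6)
H = -33 (H = 9 + 3*(4 + 6*(-3)) = 9 + 3*(4 - 18) = 9 + 3*(-14) = 9 - 42 = -33)
-39*X + (r(9, 6) - 46)/(-57 + H) = -39*(-105) + ((⅚ - ⅙*6) - 46)/(-57 - 33) = 4095 + ((⅚ - 1) - 46)/(-90) = 4095 + (-⅙ - 46)*(-1/90) = 4095 - 277/6*(-1/90) = 4095 + 277/540 = 2211577/540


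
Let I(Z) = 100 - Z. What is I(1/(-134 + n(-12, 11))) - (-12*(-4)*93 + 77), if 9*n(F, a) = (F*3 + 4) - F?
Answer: -5444657/1226 ≈ -4441.0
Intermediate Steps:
n(F, a) = 4/9 + 2*F/9 (n(F, a) = ((F*3 + 4) - F)/9 = ((3*F + 4) - F)/9 = ((4 + 3*F) - F)/9 = (4 + 2*F)/9 = 4/9 + 2*F/9)
I(1/(-134 + n(-12, 11))) - (-12*(-4)*93 + 77) = (100 - 1/(-134 + (4/9 + (2/9)*(-12)))) - (-12*(-4)*93 + 77) = (100 - 1/(-134 + (4/9 - 8/3))) - (48*93 + 77) = (100 - 1/(-134 - 20/9)) - (4464 + 77) = (100 - 1/(-1226/9)) - 1*4541 = (100 - 1*(-9/1226)) - 4541 = (100 + 9/1226) - 4541 = 122609/1226 - 4541 = -5444657/1226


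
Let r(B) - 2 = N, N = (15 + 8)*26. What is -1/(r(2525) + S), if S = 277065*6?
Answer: -1/1662990 ≈ -6.0133e-7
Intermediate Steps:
N = 598 (N = 23*26 = 598)
r(B) = 600 (r(B) = 2 + 598 = 600)
S = 1662390
-1/(r(2525) + S) = -1/(600 + 1662390) = -1/1662990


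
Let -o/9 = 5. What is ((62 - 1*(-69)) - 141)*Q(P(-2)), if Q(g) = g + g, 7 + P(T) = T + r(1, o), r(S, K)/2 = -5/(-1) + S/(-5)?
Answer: -12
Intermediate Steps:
o = -45 (o = -9*5 = -45)
r(S, K) = 10 - 2*S/5 (r(S, K) = 2*(-5/(-1) + S/(-5)) = 2*(-5*(-1) + S*(-⅕)) = 2*(5 - S/5) = 10 - 2*S/5)
P(T) = 13/5 + T (P(T) = -7 + (T + (10 - ⅖*1)) = -7 + (T + (10 - ⅖)) = -7 + (T + 48/5) = -7 + (48/5 + T) = 13/5 + T)
Q(g) = 2*g
((62 - 1*(-69)) - 141)*Q(P(-2)) = ((62 - 1*(-69)) - 141)*(2*(13/5 - 2)) = ((62 + 69) - 141)*(2*(⅗)) = (131 - 141)*(6/5) = -10*6/5 = -12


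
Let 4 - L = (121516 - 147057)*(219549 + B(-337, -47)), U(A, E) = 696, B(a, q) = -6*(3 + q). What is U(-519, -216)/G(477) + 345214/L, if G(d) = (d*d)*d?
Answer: 260214146546/3832209857966319 ≈ 6.7902e-5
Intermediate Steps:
B(a, q) = -18 - 6*q
G(d) = d³ (G(d) = d²*d = d³)
L = 5614243837 (L = 4 - (121516 - 147057)*(219549 + (-18 - 6*(-47))) = 4 - (-25541)*(219549 + (-18 + 282)) = 4 - (-25541)*(219549 + 264) = 4 - (-25541)*219813 = 4 - 1*(-5614243833) = 4 + 5614243833 = 5614243837)
U(-519, -216)/G(477) + 345214/L = 696/(477³) + 345214/5614243837 = 696/108531333 + 345214*(1/5614243837) = 696*(1/108531333) + 345214/5614243837 = 232/36177111 + 345214/5614243837 = 260214146546/3832209857966319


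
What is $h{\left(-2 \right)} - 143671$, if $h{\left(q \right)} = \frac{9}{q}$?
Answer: $- \frac{287351}{2} \approx -1.4368 \cdot 10^{5}$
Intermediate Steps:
$h{\left(-2 \right)} - 143671 = \frac{9}{-2} - 143671 = 9 \left(- \frac{1}{2}\right) - 143671 = - \frac{9}{2} - 143671 = - \frac{287351}{2}$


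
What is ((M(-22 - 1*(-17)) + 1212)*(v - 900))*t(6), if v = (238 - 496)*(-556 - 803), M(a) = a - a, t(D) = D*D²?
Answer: 91554421824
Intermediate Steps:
t(D) = D³
M(a) = 0
v = 350622 (v = -258*(-1359) = 350622)
((M(-22 - 1*(-17)) + 1212)*(v - 900))*t(6) = ((0 + 1212)*(350622 - 900))*6³ = (1212*349722)*216 = 423863064*216 = 91554421824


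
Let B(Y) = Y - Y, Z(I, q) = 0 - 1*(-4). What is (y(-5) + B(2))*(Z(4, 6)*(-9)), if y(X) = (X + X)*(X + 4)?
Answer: -360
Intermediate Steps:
Z(I, q) = 4 (Z(I, q) = 0 + 4 = 4)
y(X) = 2*X*(4 + X) (y(X) = (2*X)*(4 + X) = 2*X*(4 + X))
B(Y) = 0
(y(-5) + B(2))*(Z(4, 6)*(-9)) = (2*(-5)*(4 - 5) + 0)*(4*(-9)) = (2*(-5)*(-1) + 0)*(-36) = (10 + 0)*(-36) = 10*(-36) = -360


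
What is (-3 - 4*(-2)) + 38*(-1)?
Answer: -33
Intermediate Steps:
(-3 - 4*(-2)) + 38*(-1) = (-3 + 8) - 38 = 5 - 38 = -33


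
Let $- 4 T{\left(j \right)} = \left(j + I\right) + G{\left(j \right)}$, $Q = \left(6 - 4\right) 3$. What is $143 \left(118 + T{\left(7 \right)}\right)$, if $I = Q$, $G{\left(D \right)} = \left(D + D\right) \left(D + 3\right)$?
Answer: $\frac{45617}{4} \approx 11404.0$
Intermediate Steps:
$Q = 6$ ($Q = 2 \cdot 3 = 6$)
$G{\left(D \right)} = 2 D \left(3 + D\right)$
$I = 6$
$T{\left(j \right)} = - \frac{3}{2} - \frac{j}{4} - \frac{j \left(3 + j\right)}{2}$ ($T{\left(j \right)} = - \frac{\left(j + 6\right) + 2 j \left(3 + j\right)}{4} = - \frac{\left(6 + j\right) + 2 j \left(3 + j\right)}{4} = - \frac{6 + j + 2 j \left(3 + j\right)}{4} = - \frac{3}{2} - \frac{j}{4} - \frac{j \left(3 + j\right)}{2}$)
$143 \left(118 + T{\left(7 \right)}\right) = 143 \left(118 - \left(\frac{13}{4} + \frac{7 \left(3 + 7\right)}{2}\right)\right) = 143 \left(118 - \left(\frac{13}{4} + 35\right)\right) = 143 \left(118 - \frac{153}{4}\right) = 143 \cdot \frac{319}{4} = \frac{45617}{4}$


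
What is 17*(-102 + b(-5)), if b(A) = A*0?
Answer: -1734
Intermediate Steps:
b(A) = 0
17*(-102 + b(-5)) = 17*(-102 + 0) = 17*(-102) = -1734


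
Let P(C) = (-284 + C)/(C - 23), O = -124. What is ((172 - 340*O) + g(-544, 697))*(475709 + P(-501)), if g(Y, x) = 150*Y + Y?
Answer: -2481007211853/131 ≈ -1.8939e+10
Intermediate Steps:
P(C) = (-284 + C)/(-23 + C)
g(Y, x) = 151*Y
((172 - 340*O) + g(-544, 697))*(475709 + P(-501)) = ((172 - 340*(-124)) + 151*(-544))*(475709 + (-284 - 501)/(-23 - 501)) = ((172 + 42160) - 82144)*(475709 - 785/(-524)) = (42332 - 82144)*(475709 - 1/524*(-785)) = -39812*(475709 + 785/524) = -39812*249272301/524 = -2481007211853/131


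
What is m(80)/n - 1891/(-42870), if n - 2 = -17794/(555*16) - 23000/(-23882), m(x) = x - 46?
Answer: 77374205335873/2180239718610 ≈ 35.489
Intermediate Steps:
m(x) = -46 + x
n = 50857003/53018040 (n = 2 + (-17794/(555*16) - 23000/(-23882)) = 2 + (-17794/8880 - 23000*(-1/23882)) = 2 + (-17794*1/8880 + 11500/11941) = 2 + (-8897/4440 + 11500/11941) = 2 - 55179077/53018040 = 50857003/53018040 ≈ 0.95924)
m(80)/n - 1891/(-42870) = (-46 + 80)/(50857003/53018040) - 1891/(-42870) = 34*(53018040/50857003) - 1891*(-1/42870) = 1802613360/50857003 + 1891/42870 = 77374205335873/2180239718610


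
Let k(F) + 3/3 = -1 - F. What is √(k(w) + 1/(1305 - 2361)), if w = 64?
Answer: I*√4600002/264 ≈ 8.1241*I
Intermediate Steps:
k(F) = -2 - F (k(F) = -1 + (-1 - F) = -2 - F)
√(k(w) + 1/(1305 - 2361)) = √((-2 - 1*64) + 1/(1305 - 2361)) = √((-2 - 64) + 1/(-1056)) = √(-66 - 1/1056) = √(-69697/1056) = I*√4600002/264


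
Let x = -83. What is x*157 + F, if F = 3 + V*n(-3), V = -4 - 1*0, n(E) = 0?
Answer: -13028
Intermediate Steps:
V = -4 (V = -4 + 0 = -4)
F = 3 (F = 3 - 4*0 = 3 + 0 = 3)
x*157 + F = -83*157 + 3 = -13031 + 3 = -13028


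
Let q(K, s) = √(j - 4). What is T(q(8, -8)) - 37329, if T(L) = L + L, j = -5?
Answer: -37329 + 6*I ≈ -37329.0 + 6.0*I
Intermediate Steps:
q(K, s) = 3*I (q(K, s) = √(-5 - 4) = √(-9) = 3*I)
T(L) = 2*L
T(q(8, -8)) - 37329 = 2*(3*I) - 37329 = 6*I - 37329 = -37329 + 6*I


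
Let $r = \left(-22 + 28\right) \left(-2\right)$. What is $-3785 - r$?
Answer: $-3773$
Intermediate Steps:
$r = -12$ ($r = 6 \left(-2\right) = -12$)
$-3785 - r = -3785 - -12 = -3785 + 12 = -3773$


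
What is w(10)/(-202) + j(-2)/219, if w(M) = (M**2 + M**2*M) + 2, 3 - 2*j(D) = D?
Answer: -240833/44238 ≈ -5.4440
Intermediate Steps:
j(D) = 3/2 - D/2
w(M) = 2 + M**2 + M**3 (w(M) = (M**2 + M**3) + 2 = 2 + M**2 + M**3)
w(10)/(-202) + j(-2)/219 = (2 + 10**2 + 10**3)/(-202) + (3/2 - 1/2*(-2))/219 = (2 + 100 + 1000)*(-1/202) + (3/2 + 1)*(1/219) = 1102*(-1/202) + (5/2)*(1/219) = -551/101 + 5/438 = -240833/44238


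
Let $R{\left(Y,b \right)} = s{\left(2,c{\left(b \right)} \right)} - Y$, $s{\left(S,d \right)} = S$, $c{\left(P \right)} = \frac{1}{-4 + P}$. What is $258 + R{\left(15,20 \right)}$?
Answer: $245$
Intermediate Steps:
$R{\left(Y,b \right)} = 2 - Y$
$258 + R{\left(15,20 \right)} = 258 + \left(2 - 15\right) = 258 - 13 = 245$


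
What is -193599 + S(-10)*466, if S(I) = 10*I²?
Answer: 272401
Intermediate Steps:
-193599 + S(-10)*466 = -193599 + (10*(-10)²)*466 = -193599 + (10*100)*466 = -193599 + 1000*466 = -193599 + 466000 = 272401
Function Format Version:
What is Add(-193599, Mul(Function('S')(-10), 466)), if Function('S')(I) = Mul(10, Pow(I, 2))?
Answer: 272401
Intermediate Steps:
Add(-193599, Mul(Function('S')(-10), 466)) = Add(-193599, Mul(Mul(10, Pow(-10, 2)), 466)) = Add(-193599, Mul(Mul(10, 100), 466)) = Add(-193599, Mul(1000, 466)) = Add(-193599, 466000) = 272401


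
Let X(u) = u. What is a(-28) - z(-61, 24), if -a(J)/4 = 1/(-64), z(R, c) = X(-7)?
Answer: 113/16 ≈ 7.0625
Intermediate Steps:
z(R, c) = -7
a(J) = 1/16 (a(J) = -4/(-64) = -4*(-1/64) = 1/16)
a(-28) - z(-61, 24) = 1/16 - 1*(-7) = 1/16 + 7 = 113/16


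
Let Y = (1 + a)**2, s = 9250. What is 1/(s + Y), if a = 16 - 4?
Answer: 1/9419 ≈ 0.00010617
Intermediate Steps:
a = 12
Y = 169 (Y = (1 + 12)**2 = 13**2 = 169)
1/(s + Y) = 1/(9250 + 169) = 1/9419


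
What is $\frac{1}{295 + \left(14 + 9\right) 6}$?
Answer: $\frac{1}{433} \approx 0.0023095$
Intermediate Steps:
$\frac{1}{295 + \left(14 + 9\right) 6} = \frac{1}{295 + 23 \cdot 6} = \frac{1}{295 + 138} = \frac{1}{433}$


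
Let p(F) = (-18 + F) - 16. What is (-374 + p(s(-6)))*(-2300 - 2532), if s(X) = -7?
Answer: 2005280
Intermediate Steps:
p(F) = -34 + F
(-374 + p(s(-6)))*(-2300 - 2532) = (-374 + (-34 - 7))*(-2300 - 2532) = (-374 - 41)*(-4832) = -415*(-4832) = 2005280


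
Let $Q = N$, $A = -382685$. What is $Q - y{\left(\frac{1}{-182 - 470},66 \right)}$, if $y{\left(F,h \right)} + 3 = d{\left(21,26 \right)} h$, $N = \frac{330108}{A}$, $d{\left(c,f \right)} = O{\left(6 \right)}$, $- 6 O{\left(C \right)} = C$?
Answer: $\frac{26075157}{382685} \approx 68.137$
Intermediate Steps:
$O{\left(C \right)} = - \frac{C}{6}$
$d{\left(c,f \right)} = -1$ ($d{\left(c,f \right)} = \left(- \frac{1}{6}\right) 6 = -1$)
$N = - \frac{330108}{382685}$ ($N = \frac{330108}{-382685} = 330108 \left(- \frac{1}{382685}\right) = - \frac{330108}{382685} \approx -0.86261$)
$y{\left(F,h \right)} = -3 - h$
$Q = - \frac{330108}{382685} \approx -0.86261$
$Q - y{\left(\frac{1}{-182 - 470},66 \right)} = - \frac{330108}{382685} - \left(-3 - 66\right) = - \frac{330108}{382685} - -69 = - \frac{330108}{382685} + 69 = \frac{26075157}{382685}$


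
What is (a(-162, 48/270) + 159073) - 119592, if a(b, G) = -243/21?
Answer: 276286/7 ≈ 39469.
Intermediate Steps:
a(b, G) = -81/7 (a(b, G) = -243*1/21 = -81/7)
(a(-162, 48/270) + 159073) - 119592 = (-81/7 + 159073) - 119592 = 1113430/7 - 119592 = 276286/7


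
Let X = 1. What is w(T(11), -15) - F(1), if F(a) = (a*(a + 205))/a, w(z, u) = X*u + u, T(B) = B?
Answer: -236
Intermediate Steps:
w(z, u) = 2*u (w(z, u) = 1*u + u = u + u = 2*u)
F(a) = 205 + a (F(a) = (a*(205 + a))/a = 205 + a)
w(T(11), -15) - F(1) = 2*(-15) - (205 + 1) = -30 - 1*206 = -30 - 206 = -236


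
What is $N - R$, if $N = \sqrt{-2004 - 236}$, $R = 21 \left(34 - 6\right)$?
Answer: $-588 + 8 i \sqrt{35} \approx -588.0 + 47.329 i$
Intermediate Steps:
$R = 588$ ($R = 21 \cdot 28 = 588$)
$N = 8 i \sqrt{35}$ ($N = \sqrt{-2240} = 8 i \sqrt{35} \approx 47.329 i$)
$N - R = 8 i \sqrt{35} - 588 = -588 + 8 i \sqrt{35}$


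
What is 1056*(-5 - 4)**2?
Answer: 85536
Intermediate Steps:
1056*(-5 - 4)**2 = 1056*(-9)**2 = 1056*81 = 85536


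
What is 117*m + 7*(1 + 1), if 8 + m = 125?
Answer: 13703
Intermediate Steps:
m = 117 (m = -8 + 125 = 117)
117*m + 7*(1 + 1) = 117*117 + 7*(1 + 1) = 13689 + 7*2 = 13689 + 14 = 13703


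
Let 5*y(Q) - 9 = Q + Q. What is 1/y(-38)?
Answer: -5/67 ≈ -0.074627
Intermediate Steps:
y(Q) = 9/5 + 2*Q/5 (y(Q) = 9/5 + (Q + Q)/5 = 9/5 + (2*Q)/5 = 9/5 + 2*Q/5)
1/y(-38) = 1/(9/5 + (⅖)*(-38)) = 1/(9/5 - 76/5) = 1/(-67/5) = -5/67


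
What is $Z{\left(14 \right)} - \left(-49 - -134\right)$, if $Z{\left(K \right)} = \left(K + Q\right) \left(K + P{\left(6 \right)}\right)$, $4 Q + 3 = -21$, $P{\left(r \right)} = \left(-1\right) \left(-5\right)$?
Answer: $67$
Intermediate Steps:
$P{\left(r \right)} = 5$
$Q = -6$ ($Q = - \frac{3}{4} + \frac{1}{4} \left(-21\right) = - \frac{3}{4} - \frac{21}{4} = -6$)
$Z{\left(K \right)} = \left(-6 + K\right) \left(5 + K\right)$ ($Z{\left(K \right)} = \left(K - 6\right) \left(K + 5\right) = \left(-6 + K\right) \left(5 + K\right)$)
$Z{\left(14 \right)} - \left(-49 - -134\right) = \left(-30 + 14^{2} - 14\right) - \left(-49 - -134\right) = \left(-30 + 196 - 14\right) - \left(-49 + 134\right) = 152 - 85 = 67$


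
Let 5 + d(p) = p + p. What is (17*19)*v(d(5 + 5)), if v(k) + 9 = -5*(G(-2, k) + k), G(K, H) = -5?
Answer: -19057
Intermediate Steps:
d(p) = -5 + 2*p (d(p) = -5 + (p + p) = -5 + 2*p)
v(k) = 16 - 5*k (v(k) = -9 - 5*(-5 + k) = -9 + (25 - 5*k) = 16 - 5*k)
(17*19)*v(d(5 + 5)) = (17*19)*(16 - 5*(-5 + 2*(5 + 5))) = 323*(16 - 5*(-5 + 2*10)) = 323*(16 - 5*(-5 + 20)) = 323*(16 - 5*15) = 323*(16 - 75) = 323*(-59) = -19057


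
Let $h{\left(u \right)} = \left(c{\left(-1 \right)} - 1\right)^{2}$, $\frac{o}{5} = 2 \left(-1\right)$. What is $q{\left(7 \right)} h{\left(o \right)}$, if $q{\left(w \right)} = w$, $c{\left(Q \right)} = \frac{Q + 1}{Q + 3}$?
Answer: $7$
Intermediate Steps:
$c{\left(Q \right)} = \frac{1 + Q}{3 + Q}$
$o = -10$ ($o = 5 \cdot 2 \left(-1\right) = 5 \left(-2\right) = -10$)
$h{\left(u \right)} = 1$ ($h{\left(u \right)} = \left(\frac{1 - 1}{3 - 1} - 1\right)^{2} = \left(\frac{1}{2} \cdot 0 - 1\right)^{2} = \left(0 - 1\right)^{2} = \left(-1\right)^{2} = 1$)
$q{\left(7 \right)} h{\left(o \right)} = 7 \cdot 1 = 7$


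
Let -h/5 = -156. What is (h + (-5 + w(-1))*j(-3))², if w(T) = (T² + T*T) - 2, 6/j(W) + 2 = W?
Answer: 617796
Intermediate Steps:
h = 780 (h = -5*(-156) = 780)
j(W) = 6/(-2 + W)
w(T) = -2 + 2*T² (w(T) = (T² + T²) - 2 = 2*T² - 2 = -2 + 2*T²)
(h + (-5 + w(-1))*j(-3))² = (780 + (-5 + (-2 + 2*(-1)²))*(6/(-2 - 3)))² = (780 + (-5 + (-2 + 2*1))*(6/(-5)))² = (780 + (-5 + (-2 + 2))*(6*(-⅕)))² = (780 + (-5 + 0)*(-6/5))² = (780 - 5*(-6/5))² = (780 + 6)² = 786² = 617796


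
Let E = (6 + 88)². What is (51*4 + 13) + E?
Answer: 9053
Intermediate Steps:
E = 8836 (E = 94² = 8836)
(51*4 + 13) + E = (51*4 + 13) + 8836 = (204 + 13) + 8836 = 217 + 8836 = 9053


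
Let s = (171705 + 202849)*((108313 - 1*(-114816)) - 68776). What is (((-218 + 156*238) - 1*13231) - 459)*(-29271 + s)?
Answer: 1342429569637020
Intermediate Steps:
s = 57813533562 (s = 374554*((108313 + 114816) - 68776) = 374554*(223129 - 68776) = 374554*154353 = 57813533562)
(((-218 + 156*238) - 1*13231) - 459)*(-29271 + s) = (((-218 + 156*238) - 1*13231) - 459)*(-29271 + 57813533562) = (((-218 + 37128) - 13231) - 459)*57813504291 = ((36910 - 13231) - 459)*57813504291 = (23679 - 459)*57813504291 = 23220*57813504291 = 1342429569637020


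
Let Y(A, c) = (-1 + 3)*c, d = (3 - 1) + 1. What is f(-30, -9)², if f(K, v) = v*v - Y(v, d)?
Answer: 5625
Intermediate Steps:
d = 3 (d = 2 + 1 = 3)
Y(A, c) = 2*c
f(K, v) = -6 + v² (f(K, v) = v*v - 2*3 = v² - 1*6 = v² - 6 = -6 + v²)
f(-30, -9)² = (-6 + (-9)²)² = (-6 + 81)² = 75² = 5625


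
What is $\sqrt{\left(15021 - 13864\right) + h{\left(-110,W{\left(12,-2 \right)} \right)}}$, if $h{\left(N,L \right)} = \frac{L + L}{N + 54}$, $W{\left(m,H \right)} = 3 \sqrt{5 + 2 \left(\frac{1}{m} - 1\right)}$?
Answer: $\frac{\sqrt{907088 - 14 \sqrt{114}}}{28} \approx 34.012$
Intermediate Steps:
$W{\left(m,H \right)} = 3 \sqrt{3 + \frac{2}{m}}$ ($W{\left(m,H \right)} = 3 \sqrt{5 + 2 \left(-1 + \frac{1}{m}\right)} = 3 \sqrt{5 - \left(2 - \frac{2}{m}\right)} = 3 \sqrt{3 + \frac{2}{m}}$)
$h{\left(N,L \right)} = \frac{2 L}{54 + N}$
$\sqrt{\left(15021 - 13864\right) + h{\left(-110,W{\left(12,-2 \right)} \right)}} = \sqrt{\left(15021 - 13864\right) + \frac{2 \cdot 3 \sqrt{3 + \frac{2}{12}}}{54 - 110}} = \sqrt{\left(15021 - 13864\right) + \frac{2 \cdot 3 \sqrt{3 + 2 \cdot \frac{1}{12}}}{-56}} = \sqrt{1157 + 2 \cdot 3 \sqrt{3 + \frac{1}{6}} \left(- \frac{1}{56}\right)} = \sqrt{1157 + 2 \cdot 3 \sqrt{\frac{19}{6}} \left(- \frac{1}{56}\right)} = \sqrt{1157 + 2 \cdot 3 \frac{\sqrt{114}}{6} \left(- \frac{1}{56}\right)} = \sqrt{1157 + 2 \frac{\sqrt{114}}{2} \left(- \frac{1}{56}\right)} = \sqrt{1157 - \frac{\sqrt{114}}{56}}$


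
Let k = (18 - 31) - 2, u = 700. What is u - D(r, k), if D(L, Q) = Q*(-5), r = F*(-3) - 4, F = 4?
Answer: 625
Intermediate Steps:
k = -15 (k = -13 - 2 = -15)
r = -16 (r = 4*(-3) - 4 = -12 - 4 = -16)
D(L, Q) = -5*Q
u - D(r, k) = 700 - (-5)*(-15) = 700 - 1*75 = 700 - 75 = 625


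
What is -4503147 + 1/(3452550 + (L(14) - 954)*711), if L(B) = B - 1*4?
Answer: -12524899958801/2781366 ≈ -4.5031e+6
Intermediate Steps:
L(B) = -4 + B (L(B) = B - 4 = -4 + B)
-4503147 + 1/(3452550 + (L(14) - 954)*711) = -4503147 + 1/(3452550 + ((-4 + 14) - 954)*711) = -4503147 + 1/(3452550 + (10 - 954)*711) = -4503147 + 1/(3452550 - 944*711) = -4503147 + 1/(3452550 - 671184) = -4503147 + 1/2781366 = -12524899958801/2781366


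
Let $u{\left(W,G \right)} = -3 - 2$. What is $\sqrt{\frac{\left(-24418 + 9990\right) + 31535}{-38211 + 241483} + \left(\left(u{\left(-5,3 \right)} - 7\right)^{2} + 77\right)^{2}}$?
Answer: $\frac{\sqrt{504522367284662}}{101636} \approx 221.0$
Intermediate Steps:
$u{\left(W,G \right)} = -5$
$\sqrt{\frac{\left(-24418 + 9990\right) + 31535}{-38211 + 241483} + \left(\left(u{\left(-5,3 \right)} - 7\right)^{2} + 77\right)^{2}} = \sqrt{\frac{\left(-24418 + 9990\right) + 31535}{-38211 + 241483} + \left(\left(-5 - 7\right)^{2} + 77\right)^{2}} = \sqrt{\frac{-14428 + 31535}{203272} + \left(\left(-12\right)^{2} + 77\right)^{2}} = \sqrt{17107 \cdot \frac{1}{203272} + \left(144 + 77\right)^{2}} = \sqrt{\frac{17107}{203272} + 221^{2}} = \sqrt{\frac{17107}{203272} + 48841} = \sqrt{\frac{9928024859}{203272}} = \frac{\sqrt{504522367284662}}{101636}$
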